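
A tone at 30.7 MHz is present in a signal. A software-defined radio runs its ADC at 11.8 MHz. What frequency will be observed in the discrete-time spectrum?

30.7 MHz mod fs = 7.1 MHz.
7.1 MHz > fs/2 = 5.9 MHz, folds to fs − 7.1 MHz = 4.7 MHz.

4.7 MHz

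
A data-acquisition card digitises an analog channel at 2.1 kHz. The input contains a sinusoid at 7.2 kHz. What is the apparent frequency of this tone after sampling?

7.2 kHz mod fs = 0.9 kHz.
0.9 kHz ≤ fs/2 = 1.05 kHz, appears at 0.9 kHz.

0.9 kHz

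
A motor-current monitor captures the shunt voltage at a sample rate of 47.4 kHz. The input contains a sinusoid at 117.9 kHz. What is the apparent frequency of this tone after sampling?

117.9 kHz mod fs = 23.1 kHz.
23.1 kHz ≤ fs/2 = 23.7 kHz, appears at 23.1 kHz.

23.1 kHz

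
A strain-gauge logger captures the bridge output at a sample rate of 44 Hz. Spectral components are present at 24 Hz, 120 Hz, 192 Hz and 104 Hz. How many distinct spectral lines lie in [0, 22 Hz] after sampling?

fs/2 = 22 Hz.
24 Hz > fs/2 = 22 Hz, folds to fs − 24 Hz = 20 Hz.
120 Hz mod fs = 32 Hz.
32 Hz > fs/2 = 22 Hz, folds to fs − 32 Hz = 12 Hz.
192 Hz mod fs = 16 Hz.
16 Hz ≤ fs/2 = 22 Hz, appears at 16 Hz.
104 Hz mod fs = 16 Hz.
16 Hz ≤ fs/2 = 22 Hz, appears at 16 Hz.
Distinct values: {12 Hz, 16 Hz, 20 Hz} → 3.

3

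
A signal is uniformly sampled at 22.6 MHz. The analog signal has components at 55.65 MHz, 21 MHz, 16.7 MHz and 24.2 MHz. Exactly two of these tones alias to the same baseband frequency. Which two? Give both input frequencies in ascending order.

fs/2 = 11.3 MHz.
55.65 MHz mod fs = 10.45 MHz.
10.45 MHz ≤ fs/2 = 11.3 MHz, appears at 10.45 MHz.
21 MHz > fs/2 = 11.3 MHz, folds to fs − 21 MHz = 1.6 MHz.
16.7 MHz > fs/2 = 11.3 MHz, folds to fs − 16.7 MHz = 5.9 MHz.
24.2 MHz mod fs = 1.6 MHz.
1.6 MHz ≤ fs/2 = 11.3 MHz, appears at 1.6 MHz.
21 MHz and 24.2 MHz both map to 1.6 MHz.

21 MHz, 24.2 MHz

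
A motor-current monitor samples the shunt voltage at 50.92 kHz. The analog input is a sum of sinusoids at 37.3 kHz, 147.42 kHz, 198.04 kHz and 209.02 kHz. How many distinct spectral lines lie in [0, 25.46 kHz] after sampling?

3

fs/2 = 25.46 kHz.
37.3 kHz > fs/2 = 25.46 kHz, folds to fs − 37.3 kHz = 13.62 kHz.
147.42 kHz mod fs = 45.58 kHz.
45.58 kHz > fs/2 = 25.46 kHz, folds to fs − 45.58 kHz = 5.34 kHz.
198.04 kHz mod fs = 45.28 kHz.
45.28 kHz > fs/2 = 25.46 kHz, folds to fs − 45.28 kHz = 5.64 kHz.
209.02 kHz mod fs = 5.34 kHz.
5.34 kHz ≤ fs/2 = 25.46 kHz, appears at 5.34 kHz.
Distinct values: {5.34 kHz, 5.64 kHz, 13.62 kHz} → 3.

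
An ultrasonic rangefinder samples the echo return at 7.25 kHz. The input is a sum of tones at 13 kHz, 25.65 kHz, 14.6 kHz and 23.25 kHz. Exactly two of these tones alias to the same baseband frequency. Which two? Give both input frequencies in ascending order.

13 kHz, 23.25 kHz

fs/2 = 3.625 kHz.
13 kHz mod fs = 5.75 kHz.
5.75 kHz > fs/2 = 3.625 kHz, folds to fs − 5.75 kHz = 1.5 kHz.
25.65 kHz mod fs = 3.9 kHz.
3.9 kHz > fs/2 = 3.625 kHz, folds to fs − 3.9 kHz = 3.35 kHz.
14.6 kHz mod fs = 0.1 kHz.
0.1 kHz ≤ fs/2 = 3.625 kHz, appears at 0.1 kHz.
23.25 kHz mod fs = 1.5 kHz.
1.5 kHz ≤ fs/2 = 3.625 kHz, appears at 1.5 kHz.
13 kHz and 23.25 kHz both map to 1.5 kHz.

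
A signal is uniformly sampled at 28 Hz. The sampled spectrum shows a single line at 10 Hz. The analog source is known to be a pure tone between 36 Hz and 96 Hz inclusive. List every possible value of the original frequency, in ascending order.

38 Hz, 46 Hz, 66 Hz, 74 Hz, 94 Hz

Frequencies that alias to 10 Hz are k·fs ± 10 Hz for integer k ≥ 0.
k=0: 10 Hz.
k=1: 18 Hz, 38 Hz.
k=2: 46 Hz, 66 Hz.
k=3: 74 Hz, 94 Hz.
k=4: 102 Hz, 122 Hz.
Within [36 Hz, 96 Hz]: 38 Hz, 46 Hz, 66 Hz, 74 Hz, 94 Hz.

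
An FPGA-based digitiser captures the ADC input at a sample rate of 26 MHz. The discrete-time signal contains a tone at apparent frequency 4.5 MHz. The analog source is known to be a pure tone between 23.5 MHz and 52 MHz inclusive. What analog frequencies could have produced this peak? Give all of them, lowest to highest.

Frequencies that alias to 4.5 MHz are k·fs ± 4.5 MHz for integer k ≥ 0.
k=0: 4.5 MHz.
k=1: 21.5 MHz, 30.5 MHz.
k=2: 47.5 MHz, 56.5 MHz.
k=3: 73.5 MHz, 82.5 MHz.
Within [23.5 MHz, 52 MHz]: 30.5 MHz, 47.5 MHz.

30.5 MHz, 47.5 MHz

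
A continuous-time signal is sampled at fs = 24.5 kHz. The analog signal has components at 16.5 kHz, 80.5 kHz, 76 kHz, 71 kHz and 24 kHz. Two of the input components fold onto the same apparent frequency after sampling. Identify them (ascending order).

fs/2 = 12.25 kHz.
16.5 kHz > fs/2 = 12.25 kHz, folds to fs − 16.5 kHz = 8 kHz.
80.5 kHz mod fs = 7 kHz.
7 kHz ≤ fs/2 = 12.25 kHz, appears at 7 kHz.
76 kHz mod fs = 2.5 kHz.
2.5 kHz ≤ fs/2 = 12.25 kHz, appears at 2.5 kHz.
71 kHz mod fs = 22 kHz.
22 kHz > fs/2 = 12.25 kHz, folds to fs − 22 kHz = 2.5 kHz.
24 kHz > fs/2 = 12.25 kHz, folds to fs − 24 kHz = 0.5 kHz.
71 kHz and 76 kHz both map to 2.5 kHz.

71 kHz, 76 kHz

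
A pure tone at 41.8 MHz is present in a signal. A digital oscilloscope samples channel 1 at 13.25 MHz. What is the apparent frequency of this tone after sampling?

41.8 MHz mod fs = 2.05 MHz.
2.05 MHz ≤ fs/2 = 6.625 MHz, appears at 2.05 MHz.

2.05 MHz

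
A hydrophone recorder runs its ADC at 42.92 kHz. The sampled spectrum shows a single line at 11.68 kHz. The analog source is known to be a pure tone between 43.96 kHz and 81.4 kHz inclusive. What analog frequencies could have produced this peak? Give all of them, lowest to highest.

54.6 kHz, 74.16 kHz

Frequencies that alias to 11.68 kHz are k·fs ± 11.68 kHz for integer k ≥ 0.
k=0: 11.68 kHz.
k=1: 31.24 kHz, 54.6 kHz.
k=2: 74.16 kHz, 97.52 kHz.
k=3: 117.08 kHz, 140.44 kHz.
Within [43.96 kHz, 81.4 kHz]: 54.6 kHz, 74.16 kHz.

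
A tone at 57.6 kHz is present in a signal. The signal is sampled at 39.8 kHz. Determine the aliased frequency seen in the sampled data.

17.8 kHz

57.6 kHz mod fs = 17.8 kHz.
17.8 kHz ≤ fs/2 = 19.9 kHz, appears at 17.8 kHz.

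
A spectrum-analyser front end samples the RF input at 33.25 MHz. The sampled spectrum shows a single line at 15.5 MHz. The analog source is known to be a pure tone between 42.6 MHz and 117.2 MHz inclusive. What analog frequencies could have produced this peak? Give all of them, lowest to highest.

48.75 MHz, 51 MHz, 82 MHz, 84.25 MHz, 115.25 MHz

Frequencies that alias to 15.5 MHz are k·fs ± 15.5 MHz for integer k ≥ 0.
k=0: 15.5 MHz.
k=1: 17.75 MHz, 48.75 MHz.
k=2: 51 MHz, 82 MHz.
k=3: 84.25 MHz, 115.25 MHz.
k=4: 117.5 MHz, 148.5 MHz.
Within [42.6 MHz, 117.2 MHz]: 48.75 MHz, 51 MHz, 82 MHz, 84.25 MHz, 115.25 MHz.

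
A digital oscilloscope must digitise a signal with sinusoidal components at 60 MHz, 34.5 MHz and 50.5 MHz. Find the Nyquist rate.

Highest-frequency component: 60 MHz.
Nyquist rate = 2 × 60 MHz = 120 MHz.

120 MHz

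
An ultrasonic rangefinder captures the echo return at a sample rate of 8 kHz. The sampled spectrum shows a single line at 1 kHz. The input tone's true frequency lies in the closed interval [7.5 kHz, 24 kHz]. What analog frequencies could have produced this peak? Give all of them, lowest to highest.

Frequencies that alias to 1 kHz are k·fs ± 1 kHz for integer k ≥ 0.
k=0: 1 kHz.
k=1: 7 kHz, 9 kHz.
k=2: 15 kHz, 17 kHz.
k=3: 23 kHz, 25 kHz.
k=4: 31 kHz, 33 kHz.
Within [7.5 kHz, 24 kHz]: 9 kHz, 15 kHz, 17 kHz, 23 kHz.

9 kHz, 15 kHz, 17 kHz, 23 kHz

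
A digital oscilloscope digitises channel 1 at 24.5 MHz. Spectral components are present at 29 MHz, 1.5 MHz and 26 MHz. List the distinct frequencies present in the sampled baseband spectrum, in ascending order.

1.5 MHz, 4.5 MHz

fs/2 = 12.25 MHz.
29 MHz mod fs = 4.5 MHz.
4.5 MHz ≤ fs/2 = 12.25 MHz, appears at 4.5 MHz.
1.5 MHz ≤ fs/2 = 12.25 MHz, passes unchanged.
26 MHz mod fs = 1.5 MHz.
1.5 MHz ≤ fs/2 = 12.25 MHz, appears at 1.5 MHz.
Distinct values: {1.5 MHz, 4.5 MHz}.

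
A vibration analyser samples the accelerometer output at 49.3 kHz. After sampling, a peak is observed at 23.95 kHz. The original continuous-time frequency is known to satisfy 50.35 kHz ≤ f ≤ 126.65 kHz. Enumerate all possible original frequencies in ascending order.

73.25 kHz, 74.65 kHz, 122.55 kHz, 123.95 kHz

Frequencies that alias to 23.95 kHz are k·fs ± 23.95 kHz for integer k ≥ 0.
k=0: 23.95 kHz.
k=1: 25.35 kHz, 73.25 kHz.
k=2: 74.65 kHz, 122.55 kHz.
k=3: 123.95 kHz, 171.85 kHz.
k=4: 173.25 kHz, 221.15 kHz.
Within [50.35 kHz, 126.65 kHz]: 73.25 kHz, 74.65 kHz, 122.55 kHz, 123.95 kHz.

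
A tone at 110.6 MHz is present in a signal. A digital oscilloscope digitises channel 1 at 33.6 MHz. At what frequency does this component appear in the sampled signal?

110.6 MHz mod fs = 9.8 MHz.
9.8 MHz ≤ fs/2 = 16.8 MHz, appears at 9.8 MHz.

9.8 MHz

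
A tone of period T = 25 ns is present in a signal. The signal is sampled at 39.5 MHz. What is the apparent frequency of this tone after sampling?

0.5 MHz

T = 25 ns → f = 1/T = 40 MHz.
40 MHz mod fs = 0.5 MHz.
0.5 MHz ≤ fs/2 = 19.75 MHz, appears at 0.5 MHz.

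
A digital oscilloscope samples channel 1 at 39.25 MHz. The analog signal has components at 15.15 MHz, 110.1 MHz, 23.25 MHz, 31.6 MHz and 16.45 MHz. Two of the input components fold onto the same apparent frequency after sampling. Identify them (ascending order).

fs/2 = 19.625 MHz.
15.15 MHz ≤ fs/2 = 19.625 MHz, passes unchanged.
110.1 MHz mod fs = 31.6 MHz.
31.6 MHz > fs/2 = 19.625 MHz, folds to fs − 31.6 MHz = 7.65 MHz.
23.25 MHz > fs/2 = 19.625 MHz, folds to fs − 23.25 MHz = 16 MHz.
31.6 MHz > fs/2 = 19.625 MHz, folds to fs − 31.6 MHz = 7.65 MHz.
16.45 MHz ≤ fs/2 = 19.625 MHz, passes unchanged.
31.6 MHz and 110.1 MHz both map to 7.65 MHz.

31.6 MHz, 110.1 MHz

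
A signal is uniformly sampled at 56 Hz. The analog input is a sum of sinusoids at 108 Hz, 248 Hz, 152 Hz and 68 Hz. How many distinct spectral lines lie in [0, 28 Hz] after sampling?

4

fs/2 = 28 Hz.
108 Hz mod fs = 52 Hz.
52 Hz > fs/2 = 28 Hz, folds to fs − 52 Hz = 4 Hz.
248 Hz mod fs = 24 Hz.
24 Hz ≤ fs/2 = 28 Hz, appears at 24 Hz.
152 Hz mod fs = 40 Hz.
40 Hz > fs/2 = 28 Hz, folds to fs − 40 Hz = 16 Hz.
68 Hz mod fs = 12 Hz.
12 Hz ≤ fs/2 = 28 Hz, appears at 12 Hz.
Distinct values: {4 Hz, 12 Hz, 16 Hz, 24 Hz} → 4.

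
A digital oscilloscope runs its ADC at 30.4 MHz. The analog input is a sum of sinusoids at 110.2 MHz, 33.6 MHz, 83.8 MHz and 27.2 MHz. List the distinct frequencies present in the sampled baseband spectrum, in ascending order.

fs/2 = 15.2 MHz.
110.2 MHz mod fs = 19 MHz.
19 MHz > fs/2 = 15.2 MHz, folds to fs − 19 MHz = 11.4 MHz.
33.6 MHz mod fs = 3.2 MHz.
3.2 MHz ≤ fs/2 = 15.2 MHz, appears at 3.2 MHz.
83.8 MHz mod fs = 23 MHz.
23 MHz > fs/2 = 15.2 MHz, folds to fs − 23 MHz = 7.4 MHz.
27.2 MHz > fs/2 = 15.2 MHz, folds to fs − 27.2 MHz = 3.2 MHz.
Distinct values: {3.2 MHz, 7.4 MHz, 11.4 MHz}.

3.2 MHz, 7.4 MHz, 11.4 MHz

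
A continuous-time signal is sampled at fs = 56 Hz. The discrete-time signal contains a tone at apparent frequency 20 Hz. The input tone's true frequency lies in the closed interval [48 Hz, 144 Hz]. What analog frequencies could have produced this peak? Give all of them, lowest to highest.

Frequencies that alias to 20 Hz are k·fs ± 20 Hz for integer k ≥ 0.
k=0: 20 Hz.
k=1: 36 Hz, 76 Hz.
k=2: 92 Hz, 132 Hz.
k=3: 148 Hz, 188 Hz.
Within [48 Hz, 144 Hz]: 76 Hz, 92 Hz, 132 Hz.

76 Hz, 92 Hz, 132 Hz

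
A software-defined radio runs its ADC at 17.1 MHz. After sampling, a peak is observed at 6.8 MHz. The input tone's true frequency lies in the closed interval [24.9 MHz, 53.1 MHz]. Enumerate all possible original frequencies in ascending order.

Frequencies that alias to 6.8 MHz are k·fs ± 6.8 MHz for integer k ≥ 0.
k=0: 6.8 MHz.
k=1: 10.3 MHz, 23.9 MHz.
k=2: 27.4 MHz, 41 MHz.
k=3: 44.5 MHz, 58.1 MHz.
k=4: 61.6 MHz, 75.2 MHz.
Within [24.9 MHz, 53.1 MHz]: 27.4 MHz, 41 MHz, 44.5 MHz.

27.4 MHz, 41 MHz, 44.5 MHz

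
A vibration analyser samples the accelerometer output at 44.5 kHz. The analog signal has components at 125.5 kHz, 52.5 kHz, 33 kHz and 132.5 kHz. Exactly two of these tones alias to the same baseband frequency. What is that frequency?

fs/2 = 22.25 kHz.
125.5 kHz mod fs = 36.5 kHz.
36.5 kHz > fs/2 = 22.25 kHz, folds to fs − 36.5 kHz = 8 kHz.
52.5 kHz mod fs = 8 kHz.
8 kHz ≤ fs/2 = 22.25 kHz, appears at 8 kHz.
33 kHz > fs/2 = 22.25 kHz, folds to fs − 33 kHz = 11.5 kHz.
132.5 kHz mod fs = 43.5 kHz.
43.5 kHz > fs/2 = 22.25 kHz, folds to fs − 43.5 kHz = 1 kHz.
52.5 kHz and 125.5 kHz both map to 8 kHz.

8 kHz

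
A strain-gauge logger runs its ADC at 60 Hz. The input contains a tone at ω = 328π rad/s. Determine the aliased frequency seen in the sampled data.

16 Hz

ω = 328π rad/s → f = ω/(2π) = 164 Hz.
164 Hz mod fs = 44 Hz.
44 Hz > fs/2 = 30 Hz, folds to fs − 44 Hz = 16 Hz.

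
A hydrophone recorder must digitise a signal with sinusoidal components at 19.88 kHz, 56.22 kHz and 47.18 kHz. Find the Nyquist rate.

112.44 kHz

Highest-frequency component: 56.22 kHz.
Nyquist rate = 2 × 56.22 kHz = 112.44 kHz.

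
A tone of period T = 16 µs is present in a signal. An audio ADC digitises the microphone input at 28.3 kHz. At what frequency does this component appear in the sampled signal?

T = 16 µs → f = 1/T = 62.5 kHz.
62.5 kHz mod fs = 5.9 kHz.
5.9 kHz ≤ fs/2 = 14.15 kHz, appears at 5.9 kHz.

5.9 kHz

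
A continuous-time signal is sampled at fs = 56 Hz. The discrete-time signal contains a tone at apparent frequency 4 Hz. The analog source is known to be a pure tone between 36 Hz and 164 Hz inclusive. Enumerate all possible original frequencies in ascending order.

Frequencies that alias to 4 Hz are k·fs ± 4 Hz for integer k ≥ 0.
k=0: 4 Hz.
k=1: 52 Hz, 60 Hz.
k=2: 108 Hz, 116 Hz.
k=3: 164 Hz, 172 Hz.
k=4: 220 Hz, 228 Hz.
Within [36 Hz, 164 Hz]: 52 Hz, 60 Hz, 108 Hz, 116 Hz, 164 Hz.

52 Hz, 60 Hz, 108 Hz, 116 Hz, 164 Hz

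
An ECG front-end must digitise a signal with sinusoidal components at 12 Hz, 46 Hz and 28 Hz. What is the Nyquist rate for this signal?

Highest-frequency component: 46 Hz.
Nyquist rate = 2 × 46 Hz = 92 Hz.

92 Hz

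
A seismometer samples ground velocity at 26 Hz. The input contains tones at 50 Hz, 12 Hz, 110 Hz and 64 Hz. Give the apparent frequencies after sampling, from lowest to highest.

2 Hz, 6 Hz, 12 Hz

fs/2 = 13 Hz.
50 Hz mod fs = 24 Hz.
24 Hz > fs/2 = 13 Hz, folds to fs − 24 Hz = 2 Hz.
12 Hz ≤ fs/2 = 13 Hz, passes unchanged.
110 Hz mod fs = 6 Hz.
6 Hz ≤ fs/2 = 13 Hz, appears at 6 Hz.
64 Hz mod fs = 12 Hz.
12 Hz ≤ fs/2 = 13 Hz, appears at 12 Hz.
Distinct values: {2 Hz, 6 Hz, 12 Hz}.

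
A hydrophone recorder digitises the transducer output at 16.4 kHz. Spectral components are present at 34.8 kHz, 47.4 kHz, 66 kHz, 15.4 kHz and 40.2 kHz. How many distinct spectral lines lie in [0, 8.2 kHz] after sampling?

5

fs/2 = 8.2 kHz.
34.8 kHz mod fs = 2 kHz.
2 kHz ≤ fs/2 = 8.2 kHz, appears at 2 kHz.
47.4 kHz mod fs = 14.6 kHz.
14.6 kHz > fs/2 = 8.2 kHz, folds to fs − 14.6 kHz = 1.8 kHz.
66 kHz mod fs = 0.4 kHz.
0.4 kHz ≤ fs/2 = 8.2 kHz, appears at 0.4 kHz.
15.4 kHz > fs/2 = 8.2 kHz, folds to fs − 15.4 kHz = 1 kHz.
40.2 kHz mod fs = 7.4 kHz.
7.4 kHz ≤ fs/2 = 8.2 kHz, appears at 7.4 kHz.
Distinct values: {0.4 kHz, 1 kHz, 1.8 kHz, 2 kHz, 7.4 kHz} → 5.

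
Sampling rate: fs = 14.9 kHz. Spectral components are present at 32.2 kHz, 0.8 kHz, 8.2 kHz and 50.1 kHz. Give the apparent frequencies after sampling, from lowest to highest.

fs/2 = 7.45 kHz.
32.2 kHz mod fs = 2.4 kHz.
2.4 kHz ≤ fs/2 = 7.45 kHz, appears at 2.4 kHz.
0.8 kHz ≤ fs/2 = 7.45 kHz, passes unchanged.
8.2 kHz > fs/2 = 7.45 kHz, folds to fs − 8.2 kHz = 6.7 kHz.
50.1 kHz mod fs = 5.4 kHz.
5.4 kHz ≤ fs/2 = 7.45 kHz, appears at 5.4 kHz.
Distinct values: {0.8 kHz, 2.4 kHz, 5.4 kHz, 6.7 kHz}.

0.8 kHz, 2.4 kHz, 5.4 kHz, 6.7 kHz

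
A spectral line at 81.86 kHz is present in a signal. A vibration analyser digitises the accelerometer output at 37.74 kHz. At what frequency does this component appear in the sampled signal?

81.86 kHz mod fs = 6.38 kHz.
6.38 kHz ≤ fs/2 = 18.87 kHz, appears at 6.38 kHz.

6.38 kHz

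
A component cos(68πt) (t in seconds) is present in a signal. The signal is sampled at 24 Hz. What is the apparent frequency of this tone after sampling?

10 Hz

ω = 68π rad/s → f = ω/(2π) = 34 Hz.
34 Hz mod fs = 10 Hz.
10 Hz ≤ fs/2 = 12 Hz, appears at 10 Hz.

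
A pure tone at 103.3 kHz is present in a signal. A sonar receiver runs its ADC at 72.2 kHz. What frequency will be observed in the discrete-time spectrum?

103.3 kHz mod fs = 31.1 kHz.
31.1 kHz ≤ fs/2 = 36.1 kHz, appears at 31.1 kHz.

31.1 kHz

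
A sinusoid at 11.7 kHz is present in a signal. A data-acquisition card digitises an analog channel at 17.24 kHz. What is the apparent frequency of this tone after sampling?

5.54 kHz

11.7 kHz > fs/2 = 8.62 kHz, folds to fs − 11.7 kHz = 5.54 kHz.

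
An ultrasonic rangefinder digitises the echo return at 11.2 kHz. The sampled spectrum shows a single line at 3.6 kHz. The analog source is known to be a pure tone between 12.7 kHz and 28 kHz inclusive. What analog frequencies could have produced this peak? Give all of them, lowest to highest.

Frequencies that alias to 3.6 kHz are k·fs ± 3.6 kHz for integer k ≥ 0.
k=0: 3.6 kHz.
k=1: 7.6 kHz, 14.8 kHz.
k=2: 18.8 kHz, 26 kHz.
k=3: 30 kHz, 37.2 kHz.
Within [12.7 kHz, 28 kHz]: 14.8 kHz, 18.8 kHz, 26 kHz.

14.8 kHz, 18.8 kHz, 26 kHz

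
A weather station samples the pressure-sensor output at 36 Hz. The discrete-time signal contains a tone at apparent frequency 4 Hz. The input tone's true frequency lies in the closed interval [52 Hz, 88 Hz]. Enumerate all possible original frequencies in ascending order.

Frequencies that alias to 4 Hz are k·fs ± 4 Hz for integer k ≥ 0.
k=0: 4 Hz.
k=1: 32 Hz, 40 Hz.
k=2: 68 Hz, 76 Hz.
k=3: 104 Hz, 112 Hz.
Within [52 Hz, 88 Hz]: 68 Hz, 76 Hz.

68 Hz, 76 Hz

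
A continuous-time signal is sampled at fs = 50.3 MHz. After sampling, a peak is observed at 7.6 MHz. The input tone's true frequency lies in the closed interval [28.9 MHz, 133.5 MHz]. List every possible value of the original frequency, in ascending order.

Frequencies that alias to 7.6 MHz are k·fs ± 7.6 MHz for integer k ≥ 0.
k=0: 7.6 MHz.
k=1: 42.7 MHz, 57.9 MHz.
k=2: 93 MHz, 108.2 MHz.
k=3: 143.3 MHz, 158.5 MHz.
Within [28.9 MHz, 133.5 MHz]: 42.7 MHz, 57.9 MHz, 93 MHz, 108.2 MHz.

42.7 MHz, 57.9 MHz, 93 MHz, 108.2 MHz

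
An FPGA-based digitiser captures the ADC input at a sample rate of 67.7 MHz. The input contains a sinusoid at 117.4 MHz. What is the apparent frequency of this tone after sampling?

18 MHz

117.4 MHz mod fs = 49.7 MHz.
49.7 MHz > fs/2 = 33.85 MHz, folds to fs − 49.7 MHz = 18 MHz.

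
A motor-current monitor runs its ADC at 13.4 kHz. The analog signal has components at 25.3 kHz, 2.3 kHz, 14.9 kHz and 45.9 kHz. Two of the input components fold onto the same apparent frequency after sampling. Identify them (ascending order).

fs/2 = 6.7 kHz.
25.3 kHz mod fs = 11.9 kHz.
11.9 kHz > fs/2 = 6.7 kHz, folds to fs − 11.9 kHz = 1.5 kHz.
2.3 kHz ≤ fs/2 = 6.7 kHz, passes unchanged.
14.9 kHz mod fs = 1.5 kHz.
1.5 kHz ≤ fs/2 = 6.7 kHz, appears at 1.5 kHz.
45.9 kHz mod fs = 5.7 kHz.
5.7 kHz ≤ fs/2 = 6.7 kHz, appears at 5.7 kHz.
14.9 kHz and 25.3 kHz both map to 1.5 kHz.

14.9 kHz, 25.3 kHz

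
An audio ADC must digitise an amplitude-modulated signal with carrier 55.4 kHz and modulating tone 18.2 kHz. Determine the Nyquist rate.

AM sidebands sit at fc ± fm = 37.2 kHz and 73.6 kHz.
Highest-frequency component: 73.6 kHz.
Nyquist rate = 2 × 73.6 kHz = 147.2 kHz.

147.2 kHz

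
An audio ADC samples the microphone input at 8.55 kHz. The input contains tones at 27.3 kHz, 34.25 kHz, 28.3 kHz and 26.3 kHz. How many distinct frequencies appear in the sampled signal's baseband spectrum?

fs/2 = 4.275 kHz.
27.3 kHz mod fs = 1.65 kHz.
1.65 kHz ≤ fs/2 = 4.275 kHz, appears at 1.65 kHz.
34.25 kHz mod fs = 0.05 kHz.
0.05 kHz ≤ fs/2 = 4.275 kHz, appears at 0.05 kHz.
28.3 kHz mod fs = 2.65 kHz.
2.65 kHz ≤ fs/2 = 4.275 kHz, appears at 2.65 kHz.
26.3 kHz mod fs = 0.65 kHz.
0.65 kHz ≤ fs/2 = 4.275 kHz, appears at 0.65 kHz.
Distinct values: {0.05 kHz, 0.65 kHz, 1.65 kHz, 2.65 kHz} → 4.

4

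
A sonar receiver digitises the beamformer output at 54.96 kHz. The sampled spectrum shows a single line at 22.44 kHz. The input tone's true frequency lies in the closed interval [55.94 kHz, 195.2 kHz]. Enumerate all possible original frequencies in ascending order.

Frequencies that alias to 22.44 kHz are k·fs ± 22.44 kHz for integer k ≥ 0.
k=0: 22.44 kHz.
k=1: 32.52 kHz, 77.4 kHz.
k=2: 87.48 kHz, 132.36 kHz.
k=3: 142.44 kHz, 187.32 kHz.
k=4: 197.4 kHz, 242.28 kHz.
Within [55.94 kHz, 195.2 kHz]: 77.4 kHz, 87.48 kHz, 132.36 kHz, 142.44 kHz, 187.32 kHz.

77.4 kHz, 87.48 kHz, 132.36 kHz, 142.44 kHz, 187.32 kHz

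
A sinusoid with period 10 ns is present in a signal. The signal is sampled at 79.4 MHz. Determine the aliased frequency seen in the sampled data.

T = 10 ns → f = 1/T = 100 MHz.
100 MHz mod fs = 20.6 MHz.
20.6 MHz ≤ fs/2 = 39.7 MHz, appears at 20.6 MHz.

20.6 MHz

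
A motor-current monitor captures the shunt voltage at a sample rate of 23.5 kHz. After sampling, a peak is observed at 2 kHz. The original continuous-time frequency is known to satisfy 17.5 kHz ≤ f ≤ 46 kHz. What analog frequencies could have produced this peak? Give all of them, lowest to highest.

Frequencies that alias to 2 kHz are k·fs ± 2 kHz for integer k ≥ 0.
k=0: 2 kHz.
k=1: 21.5 kHz, 25.5 kHz.
k=2: 45 kHz, 49 kHz.
k=3: 68.5 kHz, 72.5 kHz.
Within [17.5 kHz, 46 kHz]: 21.5 kHz, 25.5 kHz, 45 kHz.

21.5 kHz, 25.5 kHz, 45 kHz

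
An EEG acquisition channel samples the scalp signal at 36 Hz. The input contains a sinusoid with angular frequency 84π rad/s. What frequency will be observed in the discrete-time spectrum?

6 Hz

ω = 84π rad/s → f = ω/(2π) = 42 Hz.
42 Hz mod fs = 6 Hz.
6 Hz ≤ fs/2 = 18 Hz, appears at 6 Hz.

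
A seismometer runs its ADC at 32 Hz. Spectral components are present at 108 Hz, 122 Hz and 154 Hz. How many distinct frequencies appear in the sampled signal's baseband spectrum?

fs/2 = 16 Hz.
108 Hz mod fs = 12 Hz.
12 Hz ≤ fs/2 = 16 Hz, appears at 12 Hz.
122 Hz mod fs = 26 Hz.
26 Hz > fs/2 = 16 Hz, folds to fs − 26 Hz = 6 Hz.
154 Hz mod fs = 26 Hz.
26 Hz > fs/2 = 16 Hz, folds to fs − 26 Hz = 6 Hz.
Distinct values: {6 Hz, 12 Hz} → 2.

2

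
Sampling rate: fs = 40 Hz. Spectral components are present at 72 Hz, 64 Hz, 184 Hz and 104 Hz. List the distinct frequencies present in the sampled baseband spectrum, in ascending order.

fs/2 = 20 Hz.
72 Hz mod fs = 32 Hz.
32 Hz > fs/2 = 20 Hz, folds to fs − 32 Hz = 8 Hz.
64 Hz mod fs = 24 Hz.
24 Hz > fs/2 = 20 Hz, folds to fs − 24 Hz = 16 Hz.
184 Hz mod fs = 24 Hz.
24 Hz > fs/2 = 20 Hz, folds to fs − 24 Hz = 16 Hz.
104 Hz mod fs = 24 Hz.
24 Hz > fs/2 = 20 Hz, folds to fs − 24 Hz = 16 Hz.
Distinct values: {8 Hz, 16 Hz}.

8 Hz, 16 Hz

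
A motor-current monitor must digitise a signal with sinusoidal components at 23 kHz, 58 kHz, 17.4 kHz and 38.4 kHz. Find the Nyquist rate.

Highest-frequency component: 58 kHz.
Nyquist rate = 2 × 58 kHz = 116 kHz.

116 kHz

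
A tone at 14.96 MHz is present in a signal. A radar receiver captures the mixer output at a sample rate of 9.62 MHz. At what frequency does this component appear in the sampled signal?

4.28 MHz

14.96 MHz mod fs = 5.34 MHz.
5.34 MHz > fs/2 = 4.81 MHz, folds to fs − 5.34 MHz = 4.28 MHz.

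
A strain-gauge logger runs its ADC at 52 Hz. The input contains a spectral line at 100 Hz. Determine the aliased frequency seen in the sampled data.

4 Hz

100 Hz mod fs = 48 Hz.
48 Hz > fs/2 = 26 Hz, folds to fs − 48 Hz = 4 Hz.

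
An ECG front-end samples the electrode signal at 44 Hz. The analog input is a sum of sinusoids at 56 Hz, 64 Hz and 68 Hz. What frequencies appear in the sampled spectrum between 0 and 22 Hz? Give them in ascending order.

12 Hz, 20 Hz

fs/2 = 22 Hz.
56 Hz mod fs = 12 Hz.
12 Hz ≤ fs/2 = 22 Hz, appears at 12 Hz.
64 Hz mod fs = 20 Hz.
20 Hz ≤ fs/2 = 22 Hz, appears at 20 Hz.
68 Hz mod fs = 24 Hz.
24 Hz > fs/2 = 22 Hz, folds to fs − 24 Hz = 20 Hz.
Distinct values: {12 Hz, 20 Hz}.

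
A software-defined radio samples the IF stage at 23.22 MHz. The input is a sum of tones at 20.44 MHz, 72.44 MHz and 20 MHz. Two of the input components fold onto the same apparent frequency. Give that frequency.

2.78 MHz

fs/2 = 11.61 MHz.
20.44 MHz > fs/2 = 11.61 MHz, folds to fs − 20.44 MHz = 2.78 MHz.
72.44 MHz mod fs = 2.78 MHz.
2.78 MHz ≤ fs/2 = 11.61 MHz, appears at 2.78 MHz.
20 MHz > fs/2 = 11.61 MHz, folds to fs − 20 MHz = 3.22 MHz.
20.44 MHz and 72.44 MHz both map to 2.78 MHz.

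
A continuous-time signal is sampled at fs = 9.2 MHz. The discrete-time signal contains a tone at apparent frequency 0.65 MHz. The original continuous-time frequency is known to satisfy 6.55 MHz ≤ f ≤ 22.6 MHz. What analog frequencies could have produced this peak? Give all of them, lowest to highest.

Frequencies that alias to 0.65 MHz are k·fs ± 0.65 MHz for integer k ≥ 0.
k=0: 0.65 MHz.
k=1: 8.55 MHz, 9.85 MHz.
k=2: 17.75 MHz, 19.05 MHz.
k=3: 26.95 MHz, 28.25 MHz.
Within [6.55 MHz, 22.6 MHz]: 8.55 MHz, 9.85 MHz, 17.75 MHz, 19.05 MHz.

8.55 MHz, 9.85 MHz, 17.75 MHz, 19.05 MHz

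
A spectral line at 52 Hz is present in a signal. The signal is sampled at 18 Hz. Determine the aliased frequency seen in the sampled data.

52 Hz mod fs = 16 Hz.
16 Hz > fs/2 = 9 Hz, folds to fs − 16 Hz = 2 Hz.

2 Hz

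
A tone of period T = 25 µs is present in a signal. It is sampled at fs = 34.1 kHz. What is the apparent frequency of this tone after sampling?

5.9 kHz

T = 25 µs → f = 1/T = 40 kHz.
40 kHz mod fs = 5.9 kHz.
5.9 kHz ≤ fs/2 = 17.05 kHz, appears at 5.9 kHz.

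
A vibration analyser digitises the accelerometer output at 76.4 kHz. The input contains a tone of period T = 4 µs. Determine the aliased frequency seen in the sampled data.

20.8 kHz

T = 4 µs → f = 1/T = 250 kHz.
250 kHz mod fs = 20.8 kHz.
20.8 kHz ≤ fs/2 = 38.2 kHz, appears at 20.8 kHz.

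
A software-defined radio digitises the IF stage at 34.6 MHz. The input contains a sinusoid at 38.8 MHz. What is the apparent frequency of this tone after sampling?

38.8 MHz mod fs = 4.2 MHz.
4.2 MHz ≤ fs/2 = 17.3 MHz, appears at 4.2 MHz.

4.2 MHz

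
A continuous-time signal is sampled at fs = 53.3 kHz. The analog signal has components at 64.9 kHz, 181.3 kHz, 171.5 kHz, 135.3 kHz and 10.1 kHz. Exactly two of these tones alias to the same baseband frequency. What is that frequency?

fs/2 = 26.65 kHz.
64.9 kHz mod fs = 11.6 kHz.
11.6 kHz ≤ fs/2 = 26.65 kHz, appears at 11.6 kHz.
181.3 kHz mod fs = 21.4 kHz.
21.4 kHz ≤ fs/2 = 26.65 kHz, appears at 21.4 kHz.
171.5 kHz mod fs = 11.6 kHz.
11.6 kHz ≤ fs/2 = 26.65 kHz, appears at 11.6 kHz.
135.3 kHz mod fs = 28.7 kHz.
28.7 kHz > fs/2 = 26.65 kHz, folds to fs − 28.7 kHz = 24.6 kHz.
10.1 kHz ≤ fs/2 = 26.65 kHz, passes unchanged.
64.9 kHz and 171.5 kHz both map to 11.6 kHz.

11.6 kHz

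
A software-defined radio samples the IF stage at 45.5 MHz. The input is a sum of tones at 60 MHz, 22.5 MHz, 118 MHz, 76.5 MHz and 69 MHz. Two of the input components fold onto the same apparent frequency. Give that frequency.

fs/2 = 22.75 MHz.
60 MHz mod fs = 14.5 MHz.
14.5 MHz ≤ fs/2 = 22.75 MHz, appears at 14.5 MHz.
22.5 MHz ≤ fs/2 = 22.75 MHz, passes unchanged.
118 MHz mod fs = 27 MHz.
27 MHz > fs/2 = 22.75 MHz, folds to fs − 27 MHz = 18.5 MHz.
76.5 MHz mod fs = 31 MHz.
31 MHz > fs/2 = 22.75 MHz, folds to fs − 31 MHz = 14.5 MHz.
69 MHz mod fs = 23.5 MHz.
23.5 MHz > fs/2 = 22.75 MHz, folds to fs − 23.5 MHz = 22 MHz.
60 MHz and 76.5 MHz both map to 14.5 MHz.

14.5 MHz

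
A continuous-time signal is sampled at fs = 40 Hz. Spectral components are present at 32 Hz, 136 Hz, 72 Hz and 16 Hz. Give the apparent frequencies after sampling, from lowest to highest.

fs/2 = 20 Hz.
32 Hz > fs/2 = 20 Hz, folds to fs − 32 Hz = 8 Hz.
136 Hz mod fs = 16 Hz.
16 Hz ≤ fs/2 = 20 Hz, appears at 16 Hz.
72 Hz mod fs = 32 Hz.
32 Hz > fs/2 = 20 Hz, folds to fs − 32 Hz = 8 Hz.
16 Hz ≤ fs/2 = 20 Hz, passes unchanged.
Distinct values: {8 Hz, 16 Hz}.

8 Hz, 16 Hz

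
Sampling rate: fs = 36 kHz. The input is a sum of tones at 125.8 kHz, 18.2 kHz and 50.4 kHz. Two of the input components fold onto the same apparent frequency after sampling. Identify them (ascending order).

fs/2 = 18 kHz.
125.8 kHz mod fs = 17.8 kHz.
17.8 kHz ≤ fs/2 = 18 kHz, appears at 17.8 kHz.
18.2 kHz > fs/2 = 18 kHz, folds to fs − 18.2 kHz = 17.8 kHz.
50.4 kHz mod fs = 14.4 kHz.
14.4 kHz ≤ fs/2 = 18 kHz, appears at 14.4 kHz.
18.2 kHz and 125.8 kHz both map to 17.8 kHz.

18.2 kHz, 125.8 kHz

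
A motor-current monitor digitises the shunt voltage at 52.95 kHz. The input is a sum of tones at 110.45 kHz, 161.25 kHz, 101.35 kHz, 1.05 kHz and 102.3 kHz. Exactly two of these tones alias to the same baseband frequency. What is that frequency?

fs/2 = 26.475 kHz.
110.45 kHz mod fs = 4.55 kHz.
4.55 kHz ≤ fs/2 = 26.475 kHz, appears at 4.55 kHz.
161.25 kHz mod fs = 2.4 kHz.
2.4 kHz ≤ fs/2 = 26.475 kHz, appears at 2.4 kHz.
101.35 kHz mod fs = 48.4 kHz.
48.4 kHz > fs/2 = 26.475 kHz, folds to fs − 48.4 kHz = 4.55 kHz.
1.05 kHz ≤ fs/2 = 26.475 kHz, passes unchanged.
102.3 kHz mod fs = 49.35 kHz.
49.35 kHz > fs/2 = 26.475 kHz, folds to fs − 49.35 kHz = 3.6 kHz.
101.35 kHz and 110.45 kHz both map to 4.55 kHz.

4.55 kHz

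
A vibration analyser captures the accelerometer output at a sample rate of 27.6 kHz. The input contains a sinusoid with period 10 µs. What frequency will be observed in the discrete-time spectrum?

T = 10 µs → f = 1/T = 100 kHz.
100 kHz mod fs = 17.2 kHz.
17.2 kHz > fs/2 = 13.8 kHz, folds to fs − 17.2 kHz = 10.4 kHz.

10.4 kHz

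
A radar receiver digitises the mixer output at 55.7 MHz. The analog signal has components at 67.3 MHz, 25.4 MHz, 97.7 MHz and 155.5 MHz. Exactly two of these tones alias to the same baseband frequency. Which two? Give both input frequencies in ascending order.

fs/2 = 27.85 MHz.
67.3 MHz mod fs = 11.6 MHz.
11.6 MHz ≤ fs/2 = 27.85 MHz, appears at 11.6 MHz.
25.4 MHz ≤ fs/2 = 27.85 MHz, passes unchanged.
97.7 MHz mod fs = 42 MHz.
42 MHz > fs/2 = 27.85 MHz, folds to fs − 42 MHz = 13.7 MHz.
155.5 MHz mod fs = 44.1 MHz.
44.1 MHz > fs/2 = 27.85 MHz, folds to fs − 44.1 MHz = 11.6 MHz.
67.3 MHz and 155.5 MHz both map to 11.6 MHz.

67.3 MHz, 155.5 MHz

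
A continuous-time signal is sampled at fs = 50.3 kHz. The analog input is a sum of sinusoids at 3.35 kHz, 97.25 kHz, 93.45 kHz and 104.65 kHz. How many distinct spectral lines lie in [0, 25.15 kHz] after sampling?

fs/2 = 25.15 kHz.
3.35 kHz ≤ fs/2 = 25.15 kHz, passes unchanged.
97.25 kHz mod fs = 46.95 kHz.
46.95 kHz > fs/2 = 25.15 kHz, folds to fs − 46.95 kHz = 3.35 kHz.
93.45 kHz mod fs = 43.15 kHz.
43.15 kHz > fs/2 = 25.15 kHz, folds to fs − 43.15 kHz = 7.15 kHz.
104.65 kHz mod fs = 4.05 kHz.
4.05 kHz ≤ fs/2 = 25.15 kHz, appears at 4.05 kHz.
Distinct values: {3.35 kHz, 4.05 kHz, 7.15 kHz} → 3.

3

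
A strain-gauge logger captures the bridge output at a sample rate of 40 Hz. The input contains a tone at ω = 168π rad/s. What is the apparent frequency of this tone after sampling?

ω = 168π rad/s → f = ω/(2π) = 84 Hz.
84 Hz mod fs = 4 Hz.
4 Hz ≤ fs/2 = 20 Hz, appears at 4 Hz.

4 Hz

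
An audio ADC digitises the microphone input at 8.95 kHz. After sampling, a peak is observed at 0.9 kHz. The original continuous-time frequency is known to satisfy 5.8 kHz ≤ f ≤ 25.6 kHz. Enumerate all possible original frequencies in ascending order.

8.05 kHz, 9.85 kHz, 17 kHz, 18.8 kHz

Frequencies that alias to 0.9 kHz are k·fs ± 0.9 kHz for integer k ≥ 0.
k=0: 0.9 kHz.
k=1: 8.05 kHz, 9.85 kHz.
k=2: 17 kHz, 18.8 kHz.
k=3: 25.95 kHz, 27.75 kHz.
Within [5.8 kHz, 25.6 kHz]: 8.05 kHz, 9.85 kHz, 17 kHz, 18.8 kHz.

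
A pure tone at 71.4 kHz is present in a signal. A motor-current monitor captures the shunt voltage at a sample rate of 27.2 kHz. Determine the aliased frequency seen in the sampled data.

71.4 kHz mod fs = 17 kHz.
17 kHz > fs/2 = 13.6 kHz, folds to fs − 17 kHz = 10.2 kHz.

10.2 kHz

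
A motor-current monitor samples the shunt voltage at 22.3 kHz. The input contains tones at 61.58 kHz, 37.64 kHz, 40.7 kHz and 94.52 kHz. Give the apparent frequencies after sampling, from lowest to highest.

fs/2 = 11.15 kHz.
61.58 kHz mod fs = 16.98 kHz.
16.98 kHz > fs/2 = 11.15 kHz, folds to fs − 16.98 kHz = 5.32 kHz.
37.64 kHz mod fs = 15.34 kHz.
15.34 kHz > fs/2 = 11.15 kHz, folds to fs − 15.34 kHz = 6.96 kHz.
40.7 kHz mod fs = 18.4 kHz.
18.4 kHz > fs/2 = 11.15 kHz, folds to fs − 18.4 kHz = 3.9 kHz.
94.52 kHz mod fs = 5.32 kHz.
5.32 kHz ≤ fs/2 = 11.15 kHz, appears at 5.32 kHz.
Distinct values: {3.9 kHz, 5.32 kHz, 6.96 kHz}.

3.9 kHz, 5.32 kHz, 6.96 kHz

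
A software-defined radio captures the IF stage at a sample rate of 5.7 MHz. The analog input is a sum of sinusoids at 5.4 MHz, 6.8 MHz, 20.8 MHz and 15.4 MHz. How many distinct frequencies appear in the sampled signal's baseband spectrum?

4

fs/2 = 2.85 MHz.
5.4 MHz > fs/2 = 2.85 MHz, folds to fs − 5.4 MHz = 0.3 MHz.
6.8 MHz mod fs = 1.1 MHz.
1.1 MHz ≤ fs/2 = 2.85 MHz, appears at 1.1 MHz.
20.8 MHz mod fs = 3.7 MHz.
3.7 MHz > fs/2 = 2.85 MHz, folds to fs − 3.7 MHz = 2 MHz.
15.4 MHz mod fs = 4 MHz.
4 MHz > fs/2 = 2.85 MHz, folds to fs − 4 MHz = 1.7 MHz.
Distinct values: {0.3 MHz, 1.1 MHz, 1.7 MHz, 2 MHz} → 4.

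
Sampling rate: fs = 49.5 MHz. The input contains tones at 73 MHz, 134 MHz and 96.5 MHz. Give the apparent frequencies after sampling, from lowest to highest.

2.5 MHz, 14.5 MHz, 23.5 MHz

fs/2 = 24.75 MHz.
73 MHz mod fs = 23.5 MHz.
23.5 MHz ≤ fs/2 = 24.75 MHz, appears at 23.5 MHz.
134 MHz mod fs = 35 MHz.
35 MHz > fs/2 = 24.75 MHz, folds to fs − 35 MHz = 14.5 MHz.
96.5 MHz mod fs = 47 MHz.
47 MHz > fs/2 = 24.75 MHz, folds to fs − 47 MHz = 2.5 MHz.
Distinct values: {2.5 MHz, 14.5 MHz, 23.5 MHz}.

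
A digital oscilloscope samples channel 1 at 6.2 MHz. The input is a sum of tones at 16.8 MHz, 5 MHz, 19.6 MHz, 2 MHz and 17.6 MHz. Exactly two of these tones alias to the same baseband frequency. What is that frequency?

fs/2 = 3.1 MHz.
16.8 MHz mod fs = 4.4 MHz.
4.4 MHz > fs/2 = 3.1 MHz, folds to fs − 4.4 MHz = 1.8 MHz.
5 MHz > fs/2 = 3.1 MHz, folds to fs − 5 MHz = 1.2 MHz.
19.6 MHz mod fs = 1 MHz.
1 MHz ≤ fs/2 = 3.1 MHz, appears at 1 MHz.
2 MHz ≤ fs/2 = 3.1 MHz, passes unchanged.
17.6 MHz mod fs = 5.2 MHz.
5.2 MHz > fs/2 = 3.1 MHz, folds to fs − 5.2 MHz = 1 MHz.
17.6 MHz and 19.6 MHz both map to 1 MHz.

1 MHz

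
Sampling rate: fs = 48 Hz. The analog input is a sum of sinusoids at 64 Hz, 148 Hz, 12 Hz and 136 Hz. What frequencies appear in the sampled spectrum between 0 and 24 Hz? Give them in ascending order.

4 Hz, 8 Hz, 12 Hz, 16 Hz

fs/2 = 24 Hz.
64 Hz mod fs = 16 Hz.
16 Hz ≤ fs/2 = 24 Hz, appears at 16 Hz.
148 Hz mod fs = 4 Hz.
4 Hz ≤ fs/2 = 24 Hz, appears at 4 Hz.
12 Hz ≤ fs/2 = 24 Hz, passes unchanged.
136 Hz mod fs = 40 Hz.
40 Hz > fs/2 = 24 Hz, folds to fs − 40 Hz = 8 Hz.
Distinct values: {4 Hz, 8 Hz, 12 Hz, 16 Hz}.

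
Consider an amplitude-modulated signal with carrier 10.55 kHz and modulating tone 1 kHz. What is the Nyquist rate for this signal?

AM sidebands sit at fc ± fm = 9.55 kHz and 11.55 kHz.
Highest-frequency component: 11.55 kHz.
Nyquist rate = 2 × 11.55 kHz = 23.1 kHz.

23.1 kHz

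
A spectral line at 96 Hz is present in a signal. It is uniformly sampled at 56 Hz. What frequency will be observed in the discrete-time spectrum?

96 Hz mod fs = 40 Hz.
40 Hz > fs/2 = 28 Hz, folds to fs − 40 Hz = 16 Hz.

16 Hz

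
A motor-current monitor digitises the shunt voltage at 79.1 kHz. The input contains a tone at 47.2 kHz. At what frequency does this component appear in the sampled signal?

31.9 kHz

47.2 kHz > fs/2 = 39.55 kHz, folds to fs − 47.2 kHz = 31.9 kHz.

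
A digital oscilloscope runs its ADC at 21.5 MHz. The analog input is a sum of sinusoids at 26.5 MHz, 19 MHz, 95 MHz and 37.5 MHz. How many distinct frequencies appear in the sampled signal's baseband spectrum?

4

fs/2 = 10.75 MHz.
26.5 MHz mod fs = 5 MHz.
5 MHz ≤ fs/2 = 10.75 MHz, appears at 5 MHz.
19 MHz > fs/2 = 10.75 MHz, folds to fs − 19 MHz = 2.5 MHz.
95 MHz mod fs = 9 MHz.
9 MHz ≤ fs/2 = 10.75 MHz, appears at 9 MHz.
37.5 MHz mod fs = 16 MHz.
16 MHz > fs/2 = 10.75 MHz, folds to fs − 16 MHz = 5.5 MHz.
Distinct values: {2.5 MHz, 5 MHz, 5.5 MHz, 9 MHz} → 4.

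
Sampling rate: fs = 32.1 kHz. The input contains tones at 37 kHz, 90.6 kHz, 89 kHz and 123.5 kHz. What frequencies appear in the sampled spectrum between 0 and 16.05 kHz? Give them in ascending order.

4.9 kHz, 5.7 kHz, 7.3 kHz

fs/2 = 16.05 kHz.
37 kHz mod fs = 4.9 kHz.
4.9 kHz ≤ fs/2 = 16.05 kHz, appears at 4.9 kHz.
90.6 kHz mod fs = 26.4 kHz.
26.4 kHz > fs/2 = 16.05 kHz, folds to fs − 26.4 kHz = 5.7 kHz.
89 kHz mod fs = 24.8 kHz.
24.8 kHz > fs/2 = 16.05 kHz, folds to fs − 24.8 kHz = 7.3 kHz.
123.5 kHz mod fs = 27.2 kHz.
27.2 kHz > fs/2 = 16.05 kHz, folds to fs − 27.2 kHz = 4.9 kHz.
Distinct values: {4.9 kHz, 5.7 kHz, 7.3 kHz}.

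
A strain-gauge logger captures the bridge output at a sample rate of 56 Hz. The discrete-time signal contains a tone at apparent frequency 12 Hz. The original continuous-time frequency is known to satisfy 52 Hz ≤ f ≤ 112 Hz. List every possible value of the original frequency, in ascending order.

Frequencies that alias to 12 Hz are k·fs ± 12 Hz for integer k ≥ 0.
k=0: 12 Hz.
k=1: 44 Hz, 68 Hz.
k=2: 100 Hz, 124 Hz.
k=3: 156 Hz, 180 Hz.
Within [52 Hz, 112 Hz]: 68 Hz, 100 Hz.

68 Hz, 100 Hz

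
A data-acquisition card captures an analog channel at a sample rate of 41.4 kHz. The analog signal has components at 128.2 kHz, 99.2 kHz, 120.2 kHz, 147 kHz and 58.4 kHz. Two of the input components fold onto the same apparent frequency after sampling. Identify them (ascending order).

120.2 kHz, 128.2 kHz

fs/2 = 20.7 kHz.
128.2 kHz mod fs = 4 kHz.
4 kHz ≤ fs/2 = 20.7 kHz, appears at 4 kHz.
99.2 kHz mod fs = 16.4 kHz.
16.4 kHz ≤ fs/2 = 20.7 kHz, appears at 16.4 kHz.
120.2 kHz mod fs = 37.4 kHz.
37.4 kHz > fs/2 = 20.7 kHz, folds to fs − 37.4 kHz = 4 kHz.
147 kHz mod fs = 22.8 kHz.
22.8 kHz > fs/2 = 20.7 kHz, folds to fs − 22.8 kHz = 18.6 kHz.
58.4 kHz mod fs = 17 kHz.
17 kHz ≤ fs/2 = 20.7 kHz, appears at 17 kHz.
120.2 kHz and 128.2 kHz both map to 4 kHz.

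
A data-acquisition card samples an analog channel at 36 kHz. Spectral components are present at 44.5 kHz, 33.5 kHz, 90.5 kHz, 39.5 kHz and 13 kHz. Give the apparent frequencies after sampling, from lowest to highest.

2.5 kHz, 3.5 kHz, 8.5 kHz, 13 kHz, 17.5 kHz

fs/2 = 18 kHz.
44.5 kHz mod fs = 8.5 kHz.
8.5 kHz ≤ fs/2 = 18 kHz, appears at 8.5 kHz.
33.5 kHz > fs/2 = 18 kHz, folds to fs − 33.5 kHz = 2.5 kHz.
90.5 kHz mod fs = 18.5 kHz.
18.5 kHz > fs/2 = 18 kHz, folds to fs − 18.5 kHz = 17.5 kHz.
39.5 kHz mod fs = 3.5 kHz.
3.5 kHz ≤ fs/2 = 18 kHz, appears at 3.5 kHz.
13 kHz ≤ fs/2 = 18 kHz, passes unchanged.
Distinct values: {2.5 kHz, 3.5 kHz, 8.5 kHz, 13 kHz, 17.5 kHz}.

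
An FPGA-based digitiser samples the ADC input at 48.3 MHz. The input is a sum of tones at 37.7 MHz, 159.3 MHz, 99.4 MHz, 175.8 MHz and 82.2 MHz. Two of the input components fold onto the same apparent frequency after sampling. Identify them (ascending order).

fs/2 = 24.15 MHz.
37.7 MHz > fs/2 = 24.15 MHz, folds to fs − 37.7 MHz = 10.6 MHz.
159.3 MHz mod fs = 14.4 MHz.
14.4 MHz ≤ fs/2 = 24.15 MHz, appears at 14.4 MHz.
99.4 MHz mod fs = 2.8 MHz.
2.8 MHz ≤ fs/2 = 24.15 MHz, appears at 2.8 MHz.
175.8 MHz mod fs = 30.9 MHz.
30.9 MHz > fs/2 = 24.15 MHz, folds to fs − 30.9 MHz = 17.4 MHz.
82.2 MHz mod fs = 33.9 MHz.
33.9 MHz > fs/2 = 24.15 MHz, folds to fs − 33.9 MHz = 14.4 MHz.
82.2 MHz and 159.3 MHz both map to 14.4 MHz.

82.2 MHz, 159.3 MHz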